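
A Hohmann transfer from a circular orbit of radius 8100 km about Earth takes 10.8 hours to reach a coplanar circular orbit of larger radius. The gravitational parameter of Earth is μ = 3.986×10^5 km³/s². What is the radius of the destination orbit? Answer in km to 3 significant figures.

Transfer time t = 10.8 hours = 38880 s, and t = π√(a_t³/μ).
So a_t = (μ t²/π²)^(1/3) = (3.986×10^5 × (38880)² / π²)^(1/3) = 39376 km.
Since a_t = (r₁ + r₂)/2, r₂ = 2a_t − r₁ = 2×39376 − 8100 = 70652 km.

r₂ = 70700 km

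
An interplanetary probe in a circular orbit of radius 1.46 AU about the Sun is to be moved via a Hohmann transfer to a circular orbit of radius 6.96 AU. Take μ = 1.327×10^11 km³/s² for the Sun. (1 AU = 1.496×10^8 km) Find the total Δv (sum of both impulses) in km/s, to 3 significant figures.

In km: r₁ = 1.46 × 1.496×10^8 = 2.18416×10^8 km; r₂ = 6.96 × 1.496×10^8 = 1.041216×10^9 km.
The Hohmann ellipse has a_t = (r₁ + r₂)/2 = 6.29816×10^8 km.
At r₁ the circular-orbit speed is v₁ = √(μ/r₁) = 24.648656 km/s.
Transfer-orbit speed at r₁ (v² = μ(2/r − 1/a)): v_p = √[μ(2/r₁ − 1/a_t)] = 31.692523 km/s.
First burn Δv₁ = |v_p − v₁| = 7.04387 km/s.
At r₂, v₂ = √(μ/r₂) = 11.289249 km/s.
Transfer-orbit speed at r₂: v_a = √[μ(2/r₂ − 1/a_t)] = 6.6481441 km/s.
Second burn Δv₂ = |v₂ − v_a| = 4.64110 km/s.
Δv = Δv₁ + Δv₂ = 7.04387 + 4.64110 = 11.68 km/s.

Δv = 11.7 km/s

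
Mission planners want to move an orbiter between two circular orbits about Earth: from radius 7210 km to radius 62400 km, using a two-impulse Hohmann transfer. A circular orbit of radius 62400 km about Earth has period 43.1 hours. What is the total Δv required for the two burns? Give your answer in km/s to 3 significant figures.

From Kepler's third law T² = 4π²r³/μ at r = 62400 km, T = 43.1 hours = 43.1 × 3600 s = 1.5516×10^5 s: μ = 4π²r³/T² = 3.98432×10^5 km³/s².
The Hohmann ellipse has a_t = (r₁ + r₂)/2 = 34805 km.
At r₁ the circular-orbit speed is v₁ = √(μ/r₁) = 7.434 km/s.
Transfer-orbit speed at r₁ (vis-viva): v_p = √[μ(2/r₁ − 1/a_t)] = 9.954 km/s.
First burn Δv₁ = |v_p − v₁| = 2.520 km/s.
Circular speed at r₂: v₂ = √(μ/r₂) = 2.527 km/s.
Transfer-orbit speed at r₂: v_a = √[μ(2/r₂ − 1/a_t)] = 1.150 km/s.
Second burn Δv₂ = |v₂ − v_a| = 1.377 km/s.
Total Δv = Δv₁ + Δv₂ = 3.897 km/s.

Δv = 3.90 km/s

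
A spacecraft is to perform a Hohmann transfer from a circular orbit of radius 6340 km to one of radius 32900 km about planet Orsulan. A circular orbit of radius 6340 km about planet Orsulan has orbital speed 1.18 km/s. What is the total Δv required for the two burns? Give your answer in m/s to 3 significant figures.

From the circular-orbit relation v² = μ/r at r = 6340 km: μ = v²r = (1.18)² × 6340 = 8827.82 km³/s².
The Hohmann ellipse has a_t = (r₁ + r₂)/2 = 19620 km.
At r₁ the circular-orbit speed is v₁ = √(μ/r₁) = 1.18000 km/s.
Transfer-orbit speed at r₁ (vis-viva equation): v_p = √[μ(2/r₁ − 1/a_t)] = 1.52802 km/s.
First burn Δv₁ = |v_p − v₁| = 0.34802 km/s.
Circular speed at r₂: v₂ = √(μ/r₂) = 0.51800 km/s.
Transfer-orbit speed at r₂: v_a = √[μ(2/r₂ − 1/a_t)] = 0.29446 km/s.
Second burn Δv₂ = |v₂ − v_a| = 0.22354 km/s.
Total Δv = Δv₁ + Δv₂ = 0.5716 km/s.

Δv = 572 m/s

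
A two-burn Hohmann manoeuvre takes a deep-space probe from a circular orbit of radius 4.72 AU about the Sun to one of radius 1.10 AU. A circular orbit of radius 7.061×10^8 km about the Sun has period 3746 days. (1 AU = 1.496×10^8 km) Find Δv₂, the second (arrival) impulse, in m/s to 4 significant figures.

Δv₂ = 7768 m/s

From Kepler's third law T² = 4π²r³/μ at r = 7.061×10^8 km, T = 3746 days = 3746 × 86400 s = 3.236544×10^8 s: μ = 4π²r³/T² = 1.32677×10^11 km³/s².
In km: r₁ = 4.72 × 1.496×10^8 = 7.06112×10^8 km; r₂ = 1.10 × 1.496×10^8 = 1.6456×10^8 km.
Transfer-ellipse semi-major axis a_t = (r₁ + r₂)/2 = (7.06112×10^8 + 1.6456×10^8)/2 = 4.35336×10^8 km.
Circular speed at r = 1.6456×10^8 km: v_c = √(μ/r) = 28.395 km/s.
Vis-viva on the transfer ellipse at r = 1.6456×10^8 km gives v_t = √[μ(2/r − 1/a_t)] = 36.163 km/s.
Δv₂ = |v_t − v_c| = |36.163 − 28.395| = 7.768 km/s.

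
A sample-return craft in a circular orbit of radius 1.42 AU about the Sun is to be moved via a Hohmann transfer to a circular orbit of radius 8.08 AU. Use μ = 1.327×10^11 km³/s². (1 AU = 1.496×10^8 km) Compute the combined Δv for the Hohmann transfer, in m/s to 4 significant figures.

Δv = 12350 m/s

In km: r₁ = 1.42 × 1.496×10^8 = 2.12432×10^8 km; r₂ = 8.08 × 1.496×10^8 = 1.208768×10^9 km.
Semi-major axis of the transfer orbit: a_t = (2.12432×10^8 + 1.208768×10^9)/2 = 7.106×10^8 km.
At r₁ the circular-orbit speed is v₁ = √(μ/r₁) = 24.9934 km/s.
On the transfer ellipse at r₁, vis-viva gives v_p = √[μ(2/r₁ − 1/a_t)] = 32.5975 km/s.
First burn Δv₁ = |v_p − v₁| = 7.604 km/s.
Circular speed at r₂: v₂ = √(μ/r₂) = 10.478 km/s.
Transfer-orbit speed at r₂: v_a = √[μ(2/r₂ − 1/a_t)] = 5.7288 km/s.
Second burn Δv₂ = |v₂ − v_a| = 4.749 km/s.
Total Δv = Δv₁ + Δv₂ = 12.35 km/s.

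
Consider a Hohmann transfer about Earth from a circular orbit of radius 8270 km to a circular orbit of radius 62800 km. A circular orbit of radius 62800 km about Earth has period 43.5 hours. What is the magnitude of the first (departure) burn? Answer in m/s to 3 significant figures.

Δv₁ = 2290 m/s

From Kepler's third law T² = 4π²r³/μ at r = 62800 km, T = 43.5 hours = 43.5 × 3600 s = 1.566×10^5 s: μ = 4π²r³/T² = 3.98708×10^5 km³/s².
Transfer-ellipse semi-major axis a_t = (r₁ + r₂)/2 = (8270 + 62800)/2 = 35535 km.
Circular speed at r = 8270 km: v_c = √(μ/r) = 6.9434 km/s.
Transfer-orbit speed at the same r (vis-viva, a = a_t): v_t = √[μ(2/r − 1/a_t)] = 9.2305 km/s.
Δv₁ = |v_t − v_c| = |9.2305 − 6.9434| = 2.287 km/s.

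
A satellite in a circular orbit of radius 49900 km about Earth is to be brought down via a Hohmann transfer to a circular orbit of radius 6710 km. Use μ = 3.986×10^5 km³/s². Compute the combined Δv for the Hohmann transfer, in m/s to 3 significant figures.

Δv = 3980 m/s

Transfer-ellipse semi-major axis a_t = (r₁ + r₂)/2 = (49900 + 6710)/2 = 28305 km.
At r₁ the circular-orbit speed is v₁ = √(μ/r₁) = 2.826 km/s.
On the transfer ellipse at r₁, v² = μ(2/r − 1/a) gives v_a = √[μ(2/r₁ − 1/a_t)] = 1.376 km/s.
First burn Δv₁ = |v_a − v₁| = 1.450 km/s.
Circular speed at r₂: v₂ = √(μ/r₂) = 7.70739 km/s.
Transfer-orbit speed at r₂: v_p = √[μ(2/r₂ − 1/a_t)] = 10.2335 km/s.
Second burn Δv₂ = |v₂ − v_p| = 2.526 km/s.
Total Δv = Δv₁ + Δv₂ = 3.976 km/s.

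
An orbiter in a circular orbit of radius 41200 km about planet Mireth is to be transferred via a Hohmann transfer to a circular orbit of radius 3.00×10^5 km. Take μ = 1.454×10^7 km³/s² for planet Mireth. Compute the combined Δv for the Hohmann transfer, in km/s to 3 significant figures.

The Hohmann ellipse has a_t = (r₁ + r₂)/2 = 1.706×10^5 km.
At r₁ the circular-orbit speed is v₁ = √(μ/r₁) = 18.7860 km/s.
On the transfer ellipse at r₁, v² = μ(2/r − 1/a) gives v_p = √[μ(2/r₁ − 1/a_t)] = 24.9118 km/s.
First burn Δv₁ = |v_p − v₁| = 6.1258 km/s.
At r₂, v₂ = √(μ/r₂) = 6.9618 km/s.
Transfer-orbit speed at r₂: v_a = √[μ(2/r₂ − 1/a_t)] = 3.4212 km/s.
Second burn Δv₂ = |v₂ − v_a| = 3.5406 km/s.
Δv = Δv₁ + Δv₂ = 6.1258 + 3.5406 = 9.666 km/s.

Δv = 9.67 km/s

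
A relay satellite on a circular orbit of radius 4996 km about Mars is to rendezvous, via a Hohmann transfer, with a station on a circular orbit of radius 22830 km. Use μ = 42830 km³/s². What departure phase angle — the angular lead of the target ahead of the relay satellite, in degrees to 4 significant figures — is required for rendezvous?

The Hohmann ellipse has a_t = (r₁ + r₂)/2 = 13913 km.
The half-period of the transfer ellipse is t = π√(a_t³/μ) = 24910 s.
The target's mean motion on its circular orbit is ω₂ = √(μ/r₂³) = 6.000×10^-5 rad/s.
Angle swept by the target during transfer: ω₂·t = 1.4946 rad = 85.63°.
The relay satellite traverses 180° on the transfer ellipse, so the target must lead by 180° − 85.63° = 94.37°.

φ = 94.37°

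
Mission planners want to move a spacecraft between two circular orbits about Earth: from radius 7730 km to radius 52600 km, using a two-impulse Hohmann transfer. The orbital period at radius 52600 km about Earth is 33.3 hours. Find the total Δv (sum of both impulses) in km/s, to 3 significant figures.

Δv = 3.67 km/s

From Kepler's third law T² = 4π²r³/μ at r = 52600 km, T = 33.3 hours = 33.3 × 3600 s = 1.1988×10^5 s: μ = 4π²r³/T² = 3.99782×10^5 km³/s².
Transfer-ellipse semi-major axis a_t = (r₁ + r₂)/2 = (7730 + 52600)/2 = 30165 km.
Circular speed at r₁: v₁ = √(μ/r₁) = √(3.99782×10^5/7730) = 7.1915 km/s.
On the transfer ellipse at r₁, vis-viva gives v_p = √[μ(2/r₁ − 1/a_t)] = 9.4965 km/s.
First burn Δv₁ = |v_p − v₁| = 2.305 km/s.
At r₂, v₂ = √(μ/r₂) = 2.757 km/s.
Transfer-orbit speed at r₂: v_a = √[μ(2/r₂ − 1/a_t)] = 1.396 km/s.
Second burn Δv₂ = |v₂ − v_a| = 1.361 km/s.
Total Δv = Δv₁ + Δv₂ = 3.666 km/s.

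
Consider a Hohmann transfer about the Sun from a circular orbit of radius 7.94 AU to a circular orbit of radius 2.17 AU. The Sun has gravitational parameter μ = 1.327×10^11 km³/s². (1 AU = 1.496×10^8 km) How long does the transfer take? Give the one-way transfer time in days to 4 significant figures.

In km: r₁ = 7.94 × 1.496×10^8 = 1.187824×10^9 km; r₂ = 2.17 × 1.496×10^8 = 3.24632×10^8 km.
Semi-major axis of the transfer orbit: a_t = (1.187824×10^9 + 3.24632×10^8)/2 = 7.56228×10^8 km.
Half the transfer-orbit period gives t = π√(a_t³/μ) = 1.7935×10^8 s.
Converting: 1.7935×10^8 s ÷ 86400 s/day = 2076 days.

t = 2076 days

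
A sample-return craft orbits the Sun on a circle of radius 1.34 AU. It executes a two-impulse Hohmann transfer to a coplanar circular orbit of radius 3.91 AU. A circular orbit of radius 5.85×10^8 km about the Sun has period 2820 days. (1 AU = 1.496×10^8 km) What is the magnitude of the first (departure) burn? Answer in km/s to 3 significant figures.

From Kepler's third law T² = 4π²r³/μ at r = 5.85×10^8 km, T = 2820 days = 2820 × 86400 s = 2.43648×10^8 s: μ = 4π²r³/T² = 1.33138×10^11 km³/s².
In km: r₁ = 1.34 × 1.496×10^8 = 2.00464×10^8 km; r₂ = 3.91 × 1.496×10^8 = 5.84936×10^8 km.
Semi-major axis of the transfer orbit: a_t = (2.00464×10^8 + 5.84936×10^8)/2 = 3.927×10^8 km.
Circular speed at r = 2.00464×10^8 km: v_c = √(μ/r) = 25.771 km/s.
Transfer-orbit speed at the same r (vis-viva, a = a_t): v_t = √[μ(2/r − 1/a_t)] = 31.453 km/s.
Δv₁ = |v_t − v_c| = |31.453 − 25.771| = 5.682 km/s.

Δv₁ = 5.68 km/s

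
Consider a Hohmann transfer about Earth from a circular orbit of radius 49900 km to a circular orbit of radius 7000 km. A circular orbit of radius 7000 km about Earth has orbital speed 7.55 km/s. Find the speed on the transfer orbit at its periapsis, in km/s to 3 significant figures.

v = 10.0 km/s

From the circular-orbit relation v² = μ/r at r = 7000 km: μ = v²r = (7.55)² × 7000 = 3.99018×10^5 km³/s².
Semi-major axis of the transfer orbit: a_t = (49900 + 7000)/2 = 28450 km.
The periapsis of the transfer ellipse is at r = 7000 km.
Vis-viva: v = √[μ(2/r − 1/a_t)] = √[3.99018×10^5 × (2/7000 − 1/28450)] = 9.999 km/s.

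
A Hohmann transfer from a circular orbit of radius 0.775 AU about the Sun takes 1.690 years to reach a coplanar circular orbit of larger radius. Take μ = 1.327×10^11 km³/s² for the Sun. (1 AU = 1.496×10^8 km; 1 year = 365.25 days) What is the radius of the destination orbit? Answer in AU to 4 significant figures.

r₂ = 3.729 AU

In km: r₁ = 0.775 × 1.496×10^8 = 1.1594×10^8 km.
Transfer time t = 1.690 years × 365.25 × 86400 s = 5.3332344×10^7 s, and t = π√(a_t³/μ).
So a_t = (μ t²/π²)^(1/3) = (1.327×10^11 × (5.3332344×10^7)² / π²)^(1/3) = 3.3691×10^8 km.
Since a_t = (r₁ + r₂)/2, r₂ = 2a_t − r₁ = 2×3.3691×10^8 − 1.1594×10^8 = 5.5788×10^8 km.
In AU: r₂ = 5.5788×10^8 / 1.496×10^8 = 3.729 AU.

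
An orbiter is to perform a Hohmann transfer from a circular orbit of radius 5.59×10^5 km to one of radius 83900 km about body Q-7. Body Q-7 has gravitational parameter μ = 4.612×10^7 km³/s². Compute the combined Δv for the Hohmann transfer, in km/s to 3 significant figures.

Δv = 11.9 km/s

The Hohmann ellipse has a_t = (r₁ + r₂)/2 = 3.2145×10^5 km.
At r₁ the circular-orbit speed is v₁ = √(μ/r₁) = 9.0832 km/s.
On the transfer ellipse at r₁, v² = μ(2/r − 1/a) gives v_a = √[μ(2/r₁ − 1/a_t)] = 4.6405 km/s.
First burn Δv₁ = |v_a − v₁| = 4.4427 km/s.
At r₂, v₂ = √(μ/r₂) = 23.4457 km/s.
Transfer-orbit speed at r₂: v_p = √[μ(2/r₂ − 1/a_t)] = 30.9181 km/s.
Second burn Δv₂ = |v₂ − v_p| = 7.4724 km/s.
Total Δv = Δv₁ + Δv₂ = 11.92 km/s.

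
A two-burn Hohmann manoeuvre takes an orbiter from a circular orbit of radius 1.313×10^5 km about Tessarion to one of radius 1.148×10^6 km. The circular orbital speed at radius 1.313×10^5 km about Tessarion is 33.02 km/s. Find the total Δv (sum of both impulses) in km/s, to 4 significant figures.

Δv = 17.32 km/s

From the circular-orbit relation v² = μ/r at r = 1.313×10^5 km: μ = v²r = (33.02)² × 1.313×10^5 = 1.43159×10^8 km³/s².
Semi-major axis of the transfer orbit: a_t = (1.313×10^5 + 1.148×10^6)/2 = 6.3965×10^5 km.
At r₁ the circular-orbit speed is v₁ = √(μ/r₁) = 33.020 km/s.
Transfer-orbit speed at r₁ (v² = μ(2/r − 1/a)): v_p = √[μ(2/r₁ − 1/a_t)] = 44.236 km/s.
First burn Δv₁ = |v_p − v₁| = 11.216 km/s.
At r₂, v₂ = √(μ/r₂) = 11.167 km/s.
Transfer-orbit speed at r₂: v_a = √[μ(2/r₂ − 1/a_t)] = 5.0594 km/s.
Second burn Δv₂ = |v₂ − v_a| = 6.1076 km/s.
Δv = Δv₁ + Δv₂ = 11.216 + 6.1076 = 17.32 km/s.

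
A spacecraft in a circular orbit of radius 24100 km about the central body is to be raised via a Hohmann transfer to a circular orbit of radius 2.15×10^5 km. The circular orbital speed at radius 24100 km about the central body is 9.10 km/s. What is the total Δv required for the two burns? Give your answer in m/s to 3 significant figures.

From the circular-orbit relation v² = μ/r at r = 24100 km: μ = v²r = (9.10)² × 24100 = 1.99572×10^6 km³/s².
The Hohmann ellipse has a_t = (r₁ + r₂)/2 = 1.1955×10^5 km.
Circular speed at r₁: v₁ = √(μ/r₁) = √(1.99572×10^6/24100) = 9.10000 km/s.
Transfer-orbit speed at r₁ (v² = μ(2/r − 1/a)): v_p = √[μ(2/r₁ − 1/a_t)] = 12.2035 km/s.
First burn Δv₁ = |v_p − v₁| = 3.1035 km/s.
At r₂, v₂ = √(μ/r₂) = 3.0467 km/s.
Transfer-orbit speed at r₂: v_a = √[μ(2/r₂ − 1/a_t)] = 1.3679 km/s.
Second burn Δv₂ = |v₂ − v_a| = 1.6788 km/s.
Δv = Δv₁ + Δv₂ = 3.1035 + 1.6788 = 4.782 km/s.

Δv = 4780 m/s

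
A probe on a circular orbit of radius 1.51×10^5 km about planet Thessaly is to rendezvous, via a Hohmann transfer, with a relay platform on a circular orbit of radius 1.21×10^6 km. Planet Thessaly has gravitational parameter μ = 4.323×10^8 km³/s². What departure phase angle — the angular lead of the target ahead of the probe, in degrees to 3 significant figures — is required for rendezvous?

Transfer-ellipse semi-major axis a_t = (r₁ + r₂)/2 = (1.510×10^5 + 1.210×10^6)/2 = 6.805×10^5 km.
Transfer time t = π√(a_t³/μ) = 84820 s.
The target's mean motion on its circular orbit is ω₂ = √(μ/r₂³) = 1.562×10^-5 rad/s.
Angle swept by the target during transfer: ω₂·t = 1.325 rad = 75.92°.
The probe traverses 180° on the transfer ellipse, so the target must lead by 180° − 75.92° = 104°.

φ = 104°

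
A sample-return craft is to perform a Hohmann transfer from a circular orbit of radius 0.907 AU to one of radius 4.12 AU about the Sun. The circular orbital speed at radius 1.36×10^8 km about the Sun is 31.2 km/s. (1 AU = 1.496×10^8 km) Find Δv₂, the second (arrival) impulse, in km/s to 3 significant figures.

From the circular-orbit relation v² = μ/r at r = 1.36×10^8 km: μ = v²r = (31.2)² × 1.36×10^8 = 1.32388×10^11 km³/s².
In km: r₁ = 0.907 × 1.496×10^8 = 1.356872×10^8 km; r₂ = 4.12 × 1.496×10^8 = 6.16352×10^8 km.
Semi-major axis of the transfer orbit: a_t = (1.356872×10^8 + 6.16352×10^8)/2 = 3.760196×10^8 km.
On the circular orbit at r = 6.16352×10^8 km, v_c = √(μ/r) = 14.656 km/s.
Vis-viva on the transfer ellipse at r = 6.16352×10^8 km gives v_t = √[μ(2/r − 1/a_t)] = 8.8039 km/s.
Δv₂ = |v_t − v_c| = |8.8039 − 14.656| = 5.852 km/s.

Δv₂ = 5.85 km/s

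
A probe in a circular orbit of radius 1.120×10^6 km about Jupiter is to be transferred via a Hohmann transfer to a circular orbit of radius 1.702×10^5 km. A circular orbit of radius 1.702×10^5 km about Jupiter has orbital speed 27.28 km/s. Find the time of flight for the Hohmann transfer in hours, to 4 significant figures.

t = 40.18 hours

From the circular-orbit relation v² = μ/r at r = 1.702×10^5 km: μ = v²r = (27.28)² × 1.702×10^5 = 1.26663×10^8 km³/s².
The Hohmann ellipse has a_t = (r₁ + r₂)/2 = 6.451×10^5 km.
Half the transfer-orbit period gives t = π√(a_t³/μ) = 1.44633×10^5 s.
Converting: 1.44633×10^5 s ÷ 3600 s/hour = 40.18 hours.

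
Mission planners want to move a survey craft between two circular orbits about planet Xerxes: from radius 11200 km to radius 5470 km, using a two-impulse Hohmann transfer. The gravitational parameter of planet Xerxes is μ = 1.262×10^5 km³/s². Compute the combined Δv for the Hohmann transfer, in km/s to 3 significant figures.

Transfer-ellipse semi-major axis a_t = (r₁ + r₂)/2 = (11200 + 5470)/2 = 8335 km.
At r₁ the circular-orbit speed is v₁ = √(μ/r₁) = 3.35676 km/s.
On the transfer ellipse at r₁, vis-viva gives v_a = √[μ(2/r₁ − 1/a_t)] = 2.71933 km/s.
First burn Δv₁ = |v_a − v₁| = 0.6374 km/s.
At r₂, v₂ = √(μ/r₂) = 4.803259 km/s.
Transfer-orbit speed at r₂: v_p = √[μ(2/r₂ − 1/a_t)] = 5.567910 km/s.
Second burn Δv₂ = |v₂ − v_p| = 0.7647 km/s.
Total Δv = Δv₁ + Δv₂ = 1.402 km/s.

Δv = 1.40 km/s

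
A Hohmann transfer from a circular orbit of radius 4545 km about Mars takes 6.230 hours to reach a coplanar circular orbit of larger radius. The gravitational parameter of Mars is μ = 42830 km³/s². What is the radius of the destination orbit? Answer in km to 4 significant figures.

Transfer time t = 6.230 hours = 22428 s, and t = π√(a_t³/μ).
So a_t = (μ t²/π²)^(1/3) = (42830 × (22428)² / π²)^(1/3) = 12972 km.
Since a_t = (r₁ + r₂)/2, r₂ = 2a_t − r₁ = 2×12972 − 4545 = 21399 km.

r₂ = 21400 km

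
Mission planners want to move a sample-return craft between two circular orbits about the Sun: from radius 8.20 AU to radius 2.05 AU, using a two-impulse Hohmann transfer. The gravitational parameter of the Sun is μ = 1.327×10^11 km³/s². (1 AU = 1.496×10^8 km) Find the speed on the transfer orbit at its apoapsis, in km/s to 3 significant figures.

In km: r₁ = 8.20 × 1.496×10^8 = 1.22672×10^9 km; r₂ = 2.05 × 1.496×10^8 = 3.0668×10^8 km.
Transfer-ellipse semi-major axis a_t = (r₁ + r₂)/2 = (1.22672×10^9 + 3.0668×10^8)/2 = 7.667×10^8 km.
At apoapsis, r = 1.22672×10^9 km.
From the vis-viva equation, v = √[μ(2/r − 1/a_t)] = 6.578 km/s.

v = 6.58 km/s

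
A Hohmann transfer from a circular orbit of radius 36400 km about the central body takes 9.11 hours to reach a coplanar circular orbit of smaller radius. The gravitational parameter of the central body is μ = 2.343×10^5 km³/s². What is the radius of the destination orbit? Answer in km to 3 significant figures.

Transfer time t = 9.11 hours = 32796 s, and t = π√(a_t³/μ).
So a_t = (μ t²/π²)^(1/3) = (2.343×10^5 × (32796)² / π²)^(1/3) = 29447 km.
Since a_t = (r₁ + r₂)/2, r₂ = 2a_t − r₁ = 2×29447 − 36400 = 22494 km.

r₂ = 22500 km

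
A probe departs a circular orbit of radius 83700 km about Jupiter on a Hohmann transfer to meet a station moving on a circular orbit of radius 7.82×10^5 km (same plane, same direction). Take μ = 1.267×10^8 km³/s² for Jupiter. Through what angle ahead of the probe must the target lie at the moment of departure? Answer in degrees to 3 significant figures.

φ = 106°

The Hohmann ellipse has a_t = (r₁ + r₂)/2 = 4.3285×10^5 km.
Transfer time t = π√(a_t³/μ) = 79481.80 s.
The target's mean motion on its circular orbit is ω₂ = √(μ/r₂³) = 1.627714×10^-5 rad/s.
Angle swept by the target during transfer: ω₂·t = 1.29374 rad = 74.13°.
The probe traverses 180° on the transfer ellipse, so the target must lead by 180° − 74.13° = 106°.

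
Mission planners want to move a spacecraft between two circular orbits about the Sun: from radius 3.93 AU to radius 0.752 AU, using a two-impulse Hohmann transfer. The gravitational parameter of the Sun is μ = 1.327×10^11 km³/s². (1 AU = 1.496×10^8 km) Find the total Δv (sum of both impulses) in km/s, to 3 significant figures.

Δv = 16.7 km/s

In km: r₁ = 3.93 × 1.496×10^8 = 5.87928×10^8 km; r₂ = 0.752 × 1.496×10^8 = 1.124992×10^8 km.
Transfer-ellipse semi-major axis a_t = (r₁ + r₂)/2 = (5.87928×10^8 + 1.124992×10^8)/2 = 3.502136×10^8 km.
At r₁ the circular-orbit speed is v₁ = √(μ/r₁) = 15.024 km/s.
On the transfer ellipse at r₁, vis-viva equation gives v_a = √[μ(2/r₁ − 1/a_t)] = 8.5149 km/s.
First burn Δv₁ = |v_a − v₁| = 6.509 km/s.
Circular speed at r₂: v₂ = √(μ/r₂) = 34.3448 km/s.
Transfer-orbit speed at r₂: v_p = √[μ(2/r₂ − 1/a_t)] = 44.4996 km/s.
Second burn Δv₂ = |v₂ − v_p| = 10.15 km/s.
Δv = Δv₁ + Δv₂ = 6.509 + 10.15 = 16.66 km/s.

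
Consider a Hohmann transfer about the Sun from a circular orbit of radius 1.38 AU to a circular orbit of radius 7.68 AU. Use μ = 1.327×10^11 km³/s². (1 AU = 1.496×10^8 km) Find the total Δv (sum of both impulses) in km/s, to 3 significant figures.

Δv = 12.5 km/s

In km: r₁ = 1.38 × 1.496×10^8 = 2.06448×10^8 km; r₂ = 7.68 × 1.496×10^8 = 1.148928×10^9 km.
Transfer-ellipse semi-major axis a_t = (r₁ + r₂)/2 = (2.06448×10^8 + 1.148928×10^9)/2 = 6.77688×10^8 km.
Circular speed at r₁: v₁ = √(μ/r₁) = √(1.327×10^11/2.06448×10^8) = 25.353 km/s.
Transfer-orbit speed at r₁ (vis-viva equation): v_p = √[μ(2/r₁ − 1/a_t)] = 33.011 km/s.
First burn Δv₁ = |v_p − v₁| = 7.658 km/s.
Circular speed at r₂: v₂ = √(μ/r₂) = 10.747 km/s.
Transfer-orbit speed at r₂: v_a = √[μ(2/r₂ − 1/a_t)] = 5.9317 km/s.
Second burn Δv₂ = |v₂ − v_a| = 4.815 km/s.
Δv = Δv₁ + Δv₂ = 7.658 + 4.815 = 12.47 km/s.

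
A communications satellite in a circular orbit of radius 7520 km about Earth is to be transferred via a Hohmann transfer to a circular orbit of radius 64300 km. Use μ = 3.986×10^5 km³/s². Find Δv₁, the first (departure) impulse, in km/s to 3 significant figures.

Δv₁ = 2.46 km/s

The Hohmann ellipse has a_t = (r₁ + r₂)/2 = 35910 km.
On the circular orbit at r = 7520 km, v_c = √(μ/r) = 7.280 km/s.
Transfer-orbit speed at the same r (vis-viva, a = a_t): v_t = √[μ(2/r − 1/a_t)] = 9.742 km/s.
Δv₁ = |v_t − v_c| = |9.742 − 7.280| = 2.462 km/s.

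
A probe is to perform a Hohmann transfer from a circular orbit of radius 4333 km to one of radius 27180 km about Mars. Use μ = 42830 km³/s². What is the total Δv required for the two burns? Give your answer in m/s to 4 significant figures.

Δv = 1582 m/s

The Hohmann ellipse has a_t = (r₁ + r₂)/2 = 15756.5 km.
Circular speed at r₁: v₁ = √(μ/r₁) = √(42830/4333) = 3.1440 km/s.
On the transfer ellipse at r₁, v² = μ(2/r − 1/a) gives v_p = √[μ(2/r₁ − 1/a_t)] = 4.1293 km/s.
First burn Δv₁ = |v_p − v₁| = 0.9853 km/s.
Circular speed at r₂: v₂ = √(μ/r₂) = 1.2553 km/s.
Transfer-orbit speed at r₂: v_a = √[μ(2/r₂ − 1/a_t)] = 0.65828 km/s.
Second burn Δv₂ = |v₂ − v_a| = 0.5970 km/s.
Total Δv = Δv₁ + Δv₂ = 1.582 km/s.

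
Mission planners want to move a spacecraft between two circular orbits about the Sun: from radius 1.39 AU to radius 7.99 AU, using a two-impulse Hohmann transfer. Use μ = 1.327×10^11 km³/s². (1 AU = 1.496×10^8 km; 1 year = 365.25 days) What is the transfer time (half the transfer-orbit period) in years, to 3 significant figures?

t = 5.08 years

In km: r₁ = 1.39 × 1.496×10^8 = 2.07944×10^8 km; r₂ = 7.99 × 1.496×10^8 = 1.195304×10^9 km.
Semi-major axis of the transfer orbit: a_t = (2.07944×10^8 + 1.195304×10^9)/2 = 7.01624×10^8 km.
Half the transfer-orbit period gives t = π√(a_t³/μ) = 1.603×10^8 s.
Converting: 1.603×10^8 s ÷ 3.15576×10^7 s/year (365.25 × 86400) = 5.08 years.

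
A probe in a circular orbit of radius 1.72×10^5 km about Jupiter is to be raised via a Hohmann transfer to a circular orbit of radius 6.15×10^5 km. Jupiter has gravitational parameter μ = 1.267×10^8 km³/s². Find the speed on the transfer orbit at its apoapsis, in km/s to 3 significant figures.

The Hohmann ellipse has a_t = (r₁ + r₂)/2 = 3.935×10^5 km.
The apoapsis of the transfer ellipse is at r = 6.150×10^5 km.
Applying v² = μ(2/r − 1/a_t): v = 9.489 km/s.

v = 9.49 km/s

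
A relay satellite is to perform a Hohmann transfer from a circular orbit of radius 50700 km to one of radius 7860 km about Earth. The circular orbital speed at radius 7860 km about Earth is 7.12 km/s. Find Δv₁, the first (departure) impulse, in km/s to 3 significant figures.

Δv₁ = 1.35 km/s

From the circular-orbit relation v² = μ/r at r = 7860 km: μ = v²r = (7.12)² × 7860 = 3.98458×10^5 km³/s².
Transfer-ellipse semi-major axis a_t = (r₁ + r₂)/2 = (50700 + 7860)/2 = 29280 km.
On the circular orbit at r = 50700 km, v_c = √(μ/r) = 2.803 km/s.
Vis-viva on the transfer ellipse at r = 50700 km gives v_t = √[μ(2/r − 1/a_t)] = 1.452 km/s.
Δv₁ = |v_t − v_c| = |1.452 − 2.803| = 1.351 km/s.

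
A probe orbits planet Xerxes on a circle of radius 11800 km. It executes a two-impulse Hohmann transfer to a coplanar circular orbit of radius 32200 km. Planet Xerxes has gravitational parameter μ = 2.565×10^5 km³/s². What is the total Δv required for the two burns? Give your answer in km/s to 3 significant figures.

Δv = 1.73 km/s

Transfer-ellipse semi-major axis a_t = (r₁ + r₂)/2 = (11800 + 32200)/2 = 22000 km.
At r₁ the circular-orbit speed is v₁ = √(μ/r₁) = 4.6623 km/s.
Transfer-orbit speed at r₁ (v² = μ(2/r − 1/a)): v_p = √[μ(2/r₁ − 1/a_t)] = 5.6405 km/s.
First burn Δv₁ = |v_p − v₁| = 0.9782 km/s.
At r₂, v₂ = √(μ/r₂) = 2.8224 km/s.
Transfer-orbit speed at r₂: v_a = √[μ(2/r₂ − 1/a_t)] = 2.0670 km/s.
Second burn Δv₂ = |v₂ − v_a| = 0.7554 km/s.
Δv = Δv₁ + Δv₂ = 0.9782 + 0.7554 = 1.734 km/s.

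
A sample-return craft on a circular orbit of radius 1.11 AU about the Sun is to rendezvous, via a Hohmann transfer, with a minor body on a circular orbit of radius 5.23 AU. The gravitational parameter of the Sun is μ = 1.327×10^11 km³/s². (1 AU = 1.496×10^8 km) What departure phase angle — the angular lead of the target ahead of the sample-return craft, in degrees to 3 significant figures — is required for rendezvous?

φ = 95.1°

In km: r₁ = 1.11 × 1.496×10^8 = 1.66056×10^8 km; r₂ = 5.23 × 1.496×10^8 = 7.82408×10^8 km.
The Hohmann ellipse has a_t = (r₁ + r₂)/2 = 4.74232×10^8 km.
Transfer time t = π√(a_t³/μ) = 8.9064×10^7 s.
The target's mean motion on its circular orbit is ω₂ = √(μ/r₂³) = 1.6645×10^-8 rad/s.
Angle swept by the target during transfer: ω₂·t = 1.4825 rad = 84.94°.
Arrival is 180° from departure on the ellipse, so φ = 180° − 84.94° = 95.1°.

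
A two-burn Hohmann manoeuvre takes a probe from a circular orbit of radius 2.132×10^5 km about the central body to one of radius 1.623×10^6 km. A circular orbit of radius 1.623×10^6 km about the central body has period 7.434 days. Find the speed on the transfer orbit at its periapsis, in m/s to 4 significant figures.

From Kepler's third law T² = 4π²r³/μ at r = 1.623×10^6 km, T = 7.434 days = 7.434 × 86400 s = 6.422976×10^5 s: μ = 4π²r³/T² = 4.09112×10^8 km³/s².
Semi-major axis of the transfer orbit: a_t = (2.132×10^5 + 1.623×10^6)/2 = 9.181×10^5 km.
At periapsis, r = 2.132×10^5 km.
From the vis-viva equation, v = √[μ(2/r − 1/a_t)] = 58.24 km/s.

v = 58240 m/s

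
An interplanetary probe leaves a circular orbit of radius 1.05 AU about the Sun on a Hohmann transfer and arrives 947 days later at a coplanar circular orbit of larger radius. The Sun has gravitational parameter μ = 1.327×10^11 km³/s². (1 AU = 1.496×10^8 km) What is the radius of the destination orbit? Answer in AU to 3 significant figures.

In km: r₁ = 1.05 × 1.496×10^8 = 1.5708×10^8 km.
Transfer time t = 947 days = 8.18208×10^7 s, and t = π√(a_t³/μ).
So a_t = (μ t²/π²)^(1/3) = (1.327×10^11 × (8.18208×10^7)² / π²)^(1/3) = 4.4816×10^8 km.
Since a_t = (r₁ + r₂)/2, r₂ = 2a_t − r₁ = 2×4.4816×10^8 − 1.5708×10^8 = 7.3924×10^8 km.
In AU: r₂ = 7.3924×10^8 / 1.496×10^8 = 4.94 AU.

r₂ = 4.94 AU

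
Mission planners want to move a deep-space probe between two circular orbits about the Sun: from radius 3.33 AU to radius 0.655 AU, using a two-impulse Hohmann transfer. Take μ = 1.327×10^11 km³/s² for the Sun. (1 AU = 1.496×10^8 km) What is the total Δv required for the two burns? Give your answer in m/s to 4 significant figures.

In km: r₁ = 3.33 × 1.496×10^8 = 4.98168×10^8 km; r₂ = 0.655 × 1.496×10^8 = 9.7988×10^7 km.
Transfer-ellipse semi-major axis a_t = (r₁ + r₂)/2 = (4.98168×10^8 + 9.7988×10^7)/2 = 2.98078×10^8 km.
At r₁ the circular-orbit speed is v₁ = √(μ/r₁) = 16.321 km/s.
On the transfer ellipse at r₁, vis-viva gives v_a = √[μ(2/r₁ − 1/a_t)] = 9.3577 km/s.
First burn Δv₁ = |v_a − v₁| = 6.9633 km/s.
At r₂, v₂ = √(μ/r₂) = 36.800 km/s.
Transfer-orbit speed at r₂: v_p = √[μ(2/r₂ − 1/a_t)] = 47.574 km/s.
Second burn Δv₂ = |v₂ − v_p| = 10.774 km/s.
Total Δv = Δv₁ + Δv₂ = 17.74 km/s.

Δv = 17740 m/s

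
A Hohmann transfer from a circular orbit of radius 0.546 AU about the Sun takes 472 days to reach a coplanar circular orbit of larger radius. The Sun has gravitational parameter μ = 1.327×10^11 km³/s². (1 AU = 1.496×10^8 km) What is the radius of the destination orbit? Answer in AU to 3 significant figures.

r₂ = 3.22 AU

In km: r₁ = 0.546 × 1.496×10^8 = 8.16816×10^7 km.
Transfer time t = 472 days = 4.07808×10^7 s, and t = π√(a_t³/μ).
So a_t = (μ t²/π²)^(1/3) = (1.327×10^11 × (4.07808×10^7)² / π²)^(1/3) = 2.8173×10^8 km.
Since a_t = (r₁ + r₂)/2, r₂ = 2a_t − r₁ = 2×2.8173×10^8 − 8.16816×10^7 = 4.817784×10^8 km.
In AU: r₂ = 4.817784×10^8 / 1.496×10^8 = 3.22 AU.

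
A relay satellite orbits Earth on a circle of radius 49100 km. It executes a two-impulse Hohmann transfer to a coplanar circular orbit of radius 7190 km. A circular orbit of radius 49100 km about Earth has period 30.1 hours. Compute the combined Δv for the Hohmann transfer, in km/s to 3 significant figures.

From Kepler's third law T² = 4π²r³/μ at r = 49100 km, T = 30.1 hours = 30.1 × 3600 s = 1.0836×10^5 s: μ = 4π²r³/T² = 3.97985×10^5 km³/s².
Semi-major axis of the transfer orbit: a_t = (49100 + 7190)/2 = 28145 km.
At r₁ the circular-orbit speed is v₁ = √(μ/r₁) = 2.847 km/s.
On the transfer ellipse at r₁, v² = μ(2/r − 1/a) gives v_a = √[μ(2/r₁ − 1/a_t)] = 1.439 km/s.
First burn Δv₁ = |v_a − v₁| = 1.408 km/s.
At r₂, v₂ = √(μ/r₂) = 7.440 km/s.
Transfer-orbit speed at r₂: v_p = √[μ(2/r₂ − 1/a_t)] = 9.827 km/s.
Second burn Δv₂ = |v₂ − v_p| = 2.387 km/s.
Δv = Δv₁ + Δv₂ = 1.408 + 2.387 = 3.795 km/s.

Δv = 3.79 km/s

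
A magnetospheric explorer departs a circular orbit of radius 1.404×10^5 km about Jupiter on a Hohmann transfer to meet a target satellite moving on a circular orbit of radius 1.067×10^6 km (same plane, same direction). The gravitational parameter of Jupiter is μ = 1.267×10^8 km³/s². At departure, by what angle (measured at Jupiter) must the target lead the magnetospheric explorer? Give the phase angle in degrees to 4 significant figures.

Semi-major axis of the transfer orbit: a_t = (1.404×10^5 + 1.067×10^6)/2 = 6.037×10^5 km.
The half-period of the transfer ellipse is t = π√(a_t³/μ) = 1.30916×10^5 s.
Target angular speed ω₂ = √(μ/r₂³) = 1.02127×10^-5 rad/s.
Angle swept by the target during transfer: ω₂·t = 1.33701 rad = 76.61°.
The magnetospheric explorer traverses 180° on the transfer ellipse, so the target must lead by 180° − 76.61° = 103.4°.

φ = 103.4°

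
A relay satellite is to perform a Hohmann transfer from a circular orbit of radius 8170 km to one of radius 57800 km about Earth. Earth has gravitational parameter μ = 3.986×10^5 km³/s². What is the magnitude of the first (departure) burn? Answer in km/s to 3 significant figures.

The Hohmann ellipse has a_t = (r₁ + r₂)/2 = 32985 km.
Circular speed at r = 8170 km: v_c = √(μ/r) = 6.985 km/s.
Vis-viva on the transfer ellipse at r = 8170 km gives v_t = √[μ(2/r − 1/a_t)] = 9.246 km/s.
Δv₁ = |v_t − v_c| = |9.246 − 6.985| = 2.261 km/s.

Δv₁ = 2.26 km/s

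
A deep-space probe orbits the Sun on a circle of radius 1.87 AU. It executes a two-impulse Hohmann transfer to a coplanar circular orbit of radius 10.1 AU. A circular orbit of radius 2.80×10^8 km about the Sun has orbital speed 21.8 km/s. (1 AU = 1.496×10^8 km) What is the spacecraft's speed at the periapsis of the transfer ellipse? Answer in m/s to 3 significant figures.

From the circular-orbit relation v² = μ/r at r = 2.80×10^8 km: μ = v²r = (21.8)² × 2.80×10^8 = 1.33067×10^11 km³/s².
In km: r₁ = 1.87 × 1.496×10^8 = 2.79752×10^8 km; r₂ = 10.1 × 1.496×10^8 = 1.51096×10^9 km.
The Hohmann ellipse has a_t = (r₁ + r₂)/2 = 8.95356×10^8 km.
The periapsis of the transfer ellipse is at r = 2.79752×10^8 km.
Applying v² = μ(2/r − 1/a_t): v = 28.33 km/s.

v = 28300 m/s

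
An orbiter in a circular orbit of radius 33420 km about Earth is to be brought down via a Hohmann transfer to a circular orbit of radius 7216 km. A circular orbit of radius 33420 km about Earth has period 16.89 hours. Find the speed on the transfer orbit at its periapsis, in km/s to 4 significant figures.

From Kepler's third law T² = 4π²r³/μ at r = 33420 km, T = 16.89 hours = 16.89 × 3600 s = 60804 s: μ = 4π²r³/T² = 3.98579×10^5 km³/s².
The Hohmann ellipse has a_t = (r₁ + r₂)/2 = 20318 km.
The periapsis of the transfer ellipse is at r = 7216 km.
Vis-viva: v = √[μ(2/r − 1/a_t)] = √[3.98579×10^5 × (2/7216 − 1/20318)] = 9.532 km/s.

v = 9.532 km/s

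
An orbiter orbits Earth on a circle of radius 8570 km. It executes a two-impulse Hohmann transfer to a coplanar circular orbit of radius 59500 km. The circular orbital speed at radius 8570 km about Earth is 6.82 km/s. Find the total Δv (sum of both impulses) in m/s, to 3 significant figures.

Δv = 3490 m/s

From the circular-orbit relation v² = μ/r at r = 8570 km: μ = v²r = (6.82)² × 8570 = 3.98611×10^5 km³/s².
Semi-major axis of the transfer orbit: a_t = (8570 + 59500)/2 = 34035 km.
At r₁ the circular-orbit speed is v₁ = √(μ/r₁) = 6.820 km/s.
On the transfer ellipse at r₁, vis-viva equation gives v_p = √[μ(2/r₁ − 1/a_t)] = 9.017 km/s.
First burn Δv₁ = |v_p − v₁| = 2.197 km/s.
At r₂, v₂ = √(μ/r₂) = 2.58831 km/s.
Transfer-orbit speed at r₂: v_a = √[μ(2/r₂ − 1/a_t)] = 1.29880 km/s.
Second burn Δv₂ = |v₂ − v_a| = 1.290 km/s.
Total Δv = Δv₁ + Δv₂ = 3.487 km/s.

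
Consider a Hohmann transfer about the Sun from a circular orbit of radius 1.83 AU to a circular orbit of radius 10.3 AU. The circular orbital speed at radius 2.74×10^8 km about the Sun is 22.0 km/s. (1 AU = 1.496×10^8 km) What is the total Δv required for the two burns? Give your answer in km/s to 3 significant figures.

From the circular-orbit relation v² = μ/r at r = 2.74×10^8 km: μ = v²r = (22.0)² × 2.74×10^8 = 1.32616×10^11 km³/s².
In km: r₁ = 1.83 × 1.496×10^8 = 2.73768×10^8 km; r₂ = 10.3 × 1.496×10^8 = 1.54088×10^9 km.
Semi-major axis of the transfer orbit: a_t = (2.73768×10^8 + 1.54088×10^9)/2 = 9.07324×10^8 km.
Circular speed at r₁: v₁ = √(μ/r₁) = √(1.32616×10^11/2.73768×10^8) = 22.009 km/s.
On the transfer ellipse at r₁, vis-viva equation gives v_p = √[μ(2/r₁ − 1/a_t)] = 28.682 km/s.
First burn Δv₁ = |v_p − v₁| = 6.673 km/s.
Circular speed at r₂: v₂ = √(μ/r₂) = 9.277 km/s.
Transfer-orbit speed at r₂: v_a = √[μ(2/r₂ − 1/a_t)] = 5.096 km/s.
Second burn Δv₂ = |v₂ − v_a| = 4.181 km/s.
Δv = Δv₁ + Δv₂ = 6.673 + 4.181 = 10.85 km/s.

Δv = 10.9 km/s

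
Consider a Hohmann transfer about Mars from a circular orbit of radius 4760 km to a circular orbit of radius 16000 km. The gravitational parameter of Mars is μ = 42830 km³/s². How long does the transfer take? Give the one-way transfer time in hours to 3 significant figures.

Semi-major axis of the transfer orbit: a_t = (4760 + 16000)/2 = 10380 km.
Half the transfer-orbit period gives t = π√(a_t³/μ) = 16050 s.
Converting: 16050 s ÷ 3600 s/hour = 4.46 hours.

t = 4.46 hours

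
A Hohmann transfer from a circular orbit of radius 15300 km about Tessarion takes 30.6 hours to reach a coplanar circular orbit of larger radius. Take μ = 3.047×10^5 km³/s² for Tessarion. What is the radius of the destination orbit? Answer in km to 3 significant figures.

Transfer time t = 30.6 hours = 1.1016×10^5 s, and t = π√(a_t³/μ).
So a_t = (μ t²/π²)^(1/3) = (3.047×10^5 × (1.1016×10^5)² / π²)^(1/3) = 72090 km.
Since a_t = (r₁ + r₂)/2, r₂ = 2a_t − r₁ = 2×72090 − 15300 = 1.2888×10^5 km.

r₂ = 1.29×10^5 km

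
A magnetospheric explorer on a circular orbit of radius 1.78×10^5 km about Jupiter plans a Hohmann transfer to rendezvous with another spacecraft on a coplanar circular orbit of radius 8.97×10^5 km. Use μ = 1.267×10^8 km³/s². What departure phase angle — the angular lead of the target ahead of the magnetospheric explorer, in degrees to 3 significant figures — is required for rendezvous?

Transfer-ellipse semi-major axis a_t = (r₁ + r₂)/2 = (1.780×10^5 + 8.970×10^5)/2 = 5.375×10^5 km.
Transfer time t = π√(a_t³/μ) = 1.0998×10^5 s.
The target's mean motion on its circular orbit is ω₂ = √(μ/r₂³) = 1.3250×10^-5 rad/s.
Angle swept by the target during transfer: ω₂·t = 1.4572 rad = 83.49°.
Arrival is 180° from departure on the ellipse, so φ = 180° − 83.49° = 96.5°.

φ = 96.5°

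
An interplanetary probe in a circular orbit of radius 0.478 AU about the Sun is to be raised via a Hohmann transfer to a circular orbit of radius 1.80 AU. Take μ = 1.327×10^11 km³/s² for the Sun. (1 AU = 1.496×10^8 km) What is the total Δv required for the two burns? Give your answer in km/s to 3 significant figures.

In km: r₁ = 0.478 × 1.496×10^8 = 7.15088×10^7 km; r₂ = 1.80 × 1.496×10^8 = 2.6928×10^8 km.
Semi-major axis of the transfer orbit: a_t = (7.15088×10^7 + 2.6928×10^8)/2 = 1.703944×10^8 km.
Circular speed at r₁: v₁ = √(μ/r₁) = √(1.327×10^11/7.15088×10^7) = 43.078 km/s.
On the transfer ellipse at r₁, vis-viva gives v_p = √[μ(2/r₁ − 1/a_t)] = 54.154 km/s.
First burn Δv₁ = |v_p − v₁| = 11.076 km/s.
Circular speed at r₂: v₂ = √(μ/r₂) = 22.1990 km/s.
Transfer-orbit speed at r₂: v_a = √[μ(2/r₂ − 1/a_t)] = 14.3809 km/s.
Second burn Δv₂ = |v₂ − v_a| = 7.8181 km/s.
Total Δv = Δv₁ + Δv₂ = 18.89 km/s.

Δv = 18.9 km/s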